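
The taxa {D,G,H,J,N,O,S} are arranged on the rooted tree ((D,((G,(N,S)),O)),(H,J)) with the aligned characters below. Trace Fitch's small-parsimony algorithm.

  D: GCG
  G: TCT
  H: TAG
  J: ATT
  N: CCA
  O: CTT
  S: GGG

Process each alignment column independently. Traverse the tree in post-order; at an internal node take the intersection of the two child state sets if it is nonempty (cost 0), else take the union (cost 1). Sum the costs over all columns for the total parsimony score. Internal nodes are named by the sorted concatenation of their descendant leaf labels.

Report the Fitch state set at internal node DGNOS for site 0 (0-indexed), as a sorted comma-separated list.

site 0, node NS: N={C} ∪ S={G} → {C,G} (+1)
site 0, node GNS: G={T} ∪ NS={C,G} → {C,G,T} (+1)
site 0, node GNOS: GNS={C,G,T} ∩ O={C} → {C} (+0)
site 0, node DGNOS: D={G} ∪ GNOS={C} → {C,G} (+1)
site 0, node HJ: H={T} ∪ J={A} → {A,T} (+1)
site 0, node DGHJNOS: DGNOS={C,G} ∪ HJ={A,T} → {A,C,G,T} (+1)
site 1, node NS: N={C} ∪ S={G} → {C,G} (+1)
site 1, node GNS: G={C} ∩ NS={C,G} → {C} (+0)
site 1, node GNOS: GNS={C} ∪ O={T} → {C,T} (+1)
site 1, node DGNOS: D={C} ∩ GNOS={C,T} → {C} (+0)
site 1, node HJ: H={A} ∪ J={T} → {A,T} (+1)
site 1, node DGHJNOS: DGNOS={C} ∪ HJ={A,T} → {A,C,T} (+1)
site 2, node NS: N={A} ∪ S={G} → {A,G} (+1)
site 2, node GNS: G={T} ∪ NS={A,G} → {A,G,T} (+1)
site 2, node GNOS: GNS={A,G,T} ∩ O={T} → {T} (+0)
site 2, node DGNOS: D={G} ∪ GNOS={T} → {G,T} (+1)
site 2, node HJ: H={G} ∪ J={T} → {G,T} (+1)
site 2, node DGHJNOS: DGNOS={G,T} ∩ HJ={G,T} → {G,T} (+0)
per-site changes: [5, 4, 4]; total = 13

C,G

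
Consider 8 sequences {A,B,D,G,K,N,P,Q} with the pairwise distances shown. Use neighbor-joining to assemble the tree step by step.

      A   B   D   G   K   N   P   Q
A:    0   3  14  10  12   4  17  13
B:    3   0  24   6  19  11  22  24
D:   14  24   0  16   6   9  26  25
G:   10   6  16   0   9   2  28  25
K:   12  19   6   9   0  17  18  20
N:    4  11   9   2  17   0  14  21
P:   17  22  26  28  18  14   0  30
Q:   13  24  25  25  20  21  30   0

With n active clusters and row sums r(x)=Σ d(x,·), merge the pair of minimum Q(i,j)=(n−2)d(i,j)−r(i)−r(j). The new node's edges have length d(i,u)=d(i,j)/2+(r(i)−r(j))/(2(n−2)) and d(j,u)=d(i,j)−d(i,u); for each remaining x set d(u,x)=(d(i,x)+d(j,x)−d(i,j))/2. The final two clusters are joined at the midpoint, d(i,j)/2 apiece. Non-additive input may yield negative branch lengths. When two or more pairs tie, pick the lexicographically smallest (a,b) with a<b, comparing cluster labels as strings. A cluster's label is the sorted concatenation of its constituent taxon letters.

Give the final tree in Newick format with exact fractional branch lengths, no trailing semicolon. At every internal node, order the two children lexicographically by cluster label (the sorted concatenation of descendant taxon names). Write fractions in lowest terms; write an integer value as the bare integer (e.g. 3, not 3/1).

iteration 1: select D,K (d=6, Q=-185); attach at lengths (55/12, 17/12); label the merged cluster DK
  updated: d(A,DK)=10, d(B,DK)=37/2, d(DK,G)=19/2, d(DK,N)=10, d(DK,P)=19, d(DK,Q)=39/2
iteration 2: select B,G (d=6, Q=-135); attach at lengths (17/5, 13/5); label the merged cluster BG
  updated: d(A,BG)=7/2, d(BG,DK)=11, d(BG,N)=7/2, d(BG,P)=22, d(BG,Q)=43/2
iteration 3: select A,Q (d=13, Q=-201/2); attach at lengths (-11/16, 219/16); label the merged cluster AQ
  updated: d(AQ,BG)=6, d(AQ,DK)=33/4, d(AQ,N)=6, d(AQ,P)=17
iteration 4: select BG,N (d=7/2, Q=-131/2); attach at lengths (13/4, 1/4); label the merged cluster BGN
  updated: d(AQ,BGN)=17/4, d(BGN,DK)=35/4, d(BGN,P)=65/4
iteration 5: select AQ,BGN (d=17/4, Q=-201/4); attach at lengths (35/16, 33/16); label the merged cluster ABGNQ
  updated: d(ABGNQ,DK)=51/8, d(ABGNQ,P)=29/2
iteration 6: select ABGNQ,DK (d=51/8, Q=-319/8); attach at lengths (15/16, 87/16); label the merged cluster ABDGKNQ
  updated: d(ABDGKNQ,P)=217/16
iteration 7: select ABDGKNQ,P (d=217/16); attach at lengths (217/32, 217/32); label the merged cluster ABDGKNPQ
final tree: ((((A:-11/16,Q:219/16):35/16,((B:17/5,G:13/5):13/4,N:1/4):33/16):15/16,(D:55/12,K:17/12):87/16):217/32,P:217/32)
total length: 843/16

((((A:-11/16,Q:219/16):35/16,((B:17/5,G:13/5):13/4,N:1/4):33/16):15/16,(D:55/12,K:17/12):87/16):217/32,P:217/32)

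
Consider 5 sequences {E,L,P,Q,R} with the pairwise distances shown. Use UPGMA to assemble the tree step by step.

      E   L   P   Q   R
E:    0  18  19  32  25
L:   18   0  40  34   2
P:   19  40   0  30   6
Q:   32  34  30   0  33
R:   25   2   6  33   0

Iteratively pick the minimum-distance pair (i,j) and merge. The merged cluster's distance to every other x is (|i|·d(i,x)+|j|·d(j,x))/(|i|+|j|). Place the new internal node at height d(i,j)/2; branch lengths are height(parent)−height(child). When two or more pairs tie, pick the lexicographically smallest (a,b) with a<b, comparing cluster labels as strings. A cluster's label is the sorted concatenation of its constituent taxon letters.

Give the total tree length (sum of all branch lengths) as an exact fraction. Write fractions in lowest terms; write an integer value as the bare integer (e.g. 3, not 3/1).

431/8

iteration 1: select L,R (d=2); attach at lengths (1, 1); label the merged cluster LR
  updated: d(E,LR)=43/2, d(LR,P)=23, d(LR,Q)=67/2
iteration 2: select E,P (d=19); attach at lengths (19/2, 19/2); label the merged cluster EP
  updated: d(EP,LR)=89/4, d(EP,Q)=31
iteration 3: select EP,LR (d=89/4); attach at lengths (13/8, 81/8); label the merged cluster ELPR
  updated: d(ELPR,Q)=129/4
iteration 4: select ELPR,Q (d=129/4); attach at lengths (5, 129/8); label the merged cluster ELPQR
final tree: (((E:19/2,P:19/2):13/8,(L:1,R:1):81/8):5,Q:129/8)
total length: 431/8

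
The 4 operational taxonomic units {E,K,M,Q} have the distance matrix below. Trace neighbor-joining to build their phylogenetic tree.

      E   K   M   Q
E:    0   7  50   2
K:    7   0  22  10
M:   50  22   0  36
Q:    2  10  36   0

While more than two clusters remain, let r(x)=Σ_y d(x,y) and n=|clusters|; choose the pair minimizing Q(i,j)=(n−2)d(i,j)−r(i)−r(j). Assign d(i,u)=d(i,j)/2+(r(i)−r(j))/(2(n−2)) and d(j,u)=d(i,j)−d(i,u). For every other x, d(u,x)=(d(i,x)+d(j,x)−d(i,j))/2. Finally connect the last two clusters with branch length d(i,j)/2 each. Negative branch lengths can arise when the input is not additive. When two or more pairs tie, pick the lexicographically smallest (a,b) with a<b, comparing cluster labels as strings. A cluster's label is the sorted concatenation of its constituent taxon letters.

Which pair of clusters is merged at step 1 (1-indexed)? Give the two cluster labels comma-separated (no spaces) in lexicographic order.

E,Q

iteration 1: select E,Q (d=2, Q=-103); attach at lengths (15/4, -7/4); label the merged cluster EQ
  updated: d(EQ,K)=15/2, d(EQ,M)=42
iteration 2: select EQ,K (d=15/2, Q=-143/2); attach at lengths (55/4, -25/4); label the merged cluster EKQ
  updated: d(EKQ,M)=113/4
iteration 3: select EKQ,M (d=113/4); attach at lengths (113/8, 113/8); label the merged cluster EKMQ
final tree: (((E:15/4,Q:-7/4):55/4,K:-25/4):113/8,M:113/8)
total length: 151/4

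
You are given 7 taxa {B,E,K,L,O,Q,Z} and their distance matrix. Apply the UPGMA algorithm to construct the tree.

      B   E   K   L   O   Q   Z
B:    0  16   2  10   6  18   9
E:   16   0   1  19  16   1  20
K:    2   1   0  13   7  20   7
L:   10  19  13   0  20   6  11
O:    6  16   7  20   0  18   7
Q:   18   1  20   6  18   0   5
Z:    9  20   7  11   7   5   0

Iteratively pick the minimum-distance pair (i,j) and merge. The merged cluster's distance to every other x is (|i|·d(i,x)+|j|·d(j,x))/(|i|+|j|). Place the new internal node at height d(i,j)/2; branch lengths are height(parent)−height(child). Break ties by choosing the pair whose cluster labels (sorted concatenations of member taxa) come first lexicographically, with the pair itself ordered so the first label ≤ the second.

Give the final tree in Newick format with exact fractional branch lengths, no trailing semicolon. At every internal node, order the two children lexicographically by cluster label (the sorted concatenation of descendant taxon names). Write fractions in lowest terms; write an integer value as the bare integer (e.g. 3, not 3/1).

(((B:3,O:3):17/8,(E:1/2,K:1/2):37/8):13/8,(L:17/4,(Q:5/2,Z:5/2):7/4):5/2)

iteration 1: select E,K (d=1); attach at lengths (1/2, 1/2); label the merged cluster EK
  updated: d(B,EK)=9, d(EK,L)=16, d(EK,O)=23/2, d(EK,Q)=21/2, d(EK,Z)=27/2
iteration 2: select Q,Z (d=5); attach at lengths (5/2, 5/2); label the merged cluster QZ
  updated: d(B,QZ)=27/2, d(EK,QZ)=12, d(L,QZ)=17/2, d(O,QZ)=25/2
iteration 3: select B,O (d=6); attach at lengths (3, 3); label the merged cluster BO
  updated: d(BO,EK)=41/4, d(BO,L)=15, d(BO,QZ)=13
iteration 4: select L,QZ (d=17/2); attach at lengths (17/4, 7/4); label the merged cluster LQZ
  updated: d(BO,LQZ)=41/3, d(EK,LQZ)=40/3
iteration 5: select BO,EK (d=41/4); attach at lengths (17/8, 37/8); label the merged cluster BEKO
  updated: d(BEKO,LQZ)=27/2
iteration 6: select BEKO,LQZ (d=27/2); attach at lengths (13/8, 5/2); label the merged cluster BEKLOQZ
final tree: (((B:3,O:3):17/8,(E:1/2,K:1/2):37/8):13/8,(L:17/4,(Q:5/2,Z:5/2):7/4):5/2)
total length: 231/8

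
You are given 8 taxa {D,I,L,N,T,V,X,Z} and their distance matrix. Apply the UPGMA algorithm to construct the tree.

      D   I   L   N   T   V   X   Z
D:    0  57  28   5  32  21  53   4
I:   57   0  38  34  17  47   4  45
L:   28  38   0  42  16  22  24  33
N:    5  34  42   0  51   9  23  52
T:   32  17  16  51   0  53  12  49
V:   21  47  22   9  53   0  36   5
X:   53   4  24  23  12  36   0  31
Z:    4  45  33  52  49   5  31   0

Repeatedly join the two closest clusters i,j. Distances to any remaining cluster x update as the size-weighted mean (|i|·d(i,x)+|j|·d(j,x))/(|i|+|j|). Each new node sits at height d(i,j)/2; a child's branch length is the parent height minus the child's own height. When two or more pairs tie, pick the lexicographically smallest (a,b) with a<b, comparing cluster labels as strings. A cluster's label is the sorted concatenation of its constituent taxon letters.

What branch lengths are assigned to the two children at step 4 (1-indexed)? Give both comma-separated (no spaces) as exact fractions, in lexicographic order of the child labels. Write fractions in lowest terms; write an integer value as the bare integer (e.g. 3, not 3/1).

1. join D+Z (d=4) ⇒ DZ; edges |D|=2, |Z|=2
  updated: d(DZ,I)=51, d(DZ,L)=61/2, d(DZ,N)=57/2, d(DZ,T)=81/2, d(DZ,V)=13, d(DZ,X)=42
2. join I+X (d=4) ⇒ IX; edges |I|=2, |X|=2
  updated: d(DZ,IX)=93/2, d(IX,L)=31, d(IX,N)=57/2, d(IX,T)=29/2, d(IX,V)=83/2
3. join N+V (d=9) ⇒ NV; edges |N|=9/2, |V|=9/2
  updated: d(DZ,NV)=83/4, d(IX,NV)=35, d(L,NV)=32, d(NV,T)=52
4. join IX+T (d=29/2) ⇒ ITX; edges |IX|=21/4, |T|=29/4
  updated: d(DZ,ITX)=89/2, d(ITX,L)=26, d(ITX,NV)=122/3
5. join DZ+NV (d=83/4) ⇒ DNVZ; edges |DZ|=67/8, |NV|=47/8
  updated: d(DNVZ,ITX)=511/12, d(DNVZ,L)=125/4
6. join ITX+L (d=26) ⇒ ILTX; edges |ITX|=23/4, |L|=13
  updated: d(DNVZ,ILTX)=159/4
7. join DNVZ+ILTX (d=159/4) ⇒ DILNTVXZ; edges |DNVZ|=19/2, |ILTX|=55/8
final tree: (((D:2,Z:2):67/8,(N:9/2,V:9/2):47/8):19/2,(((I:2,X:2):21/4,T:29/4):23/4,L:13):55/8)
total length: 631/8

21/4,29/4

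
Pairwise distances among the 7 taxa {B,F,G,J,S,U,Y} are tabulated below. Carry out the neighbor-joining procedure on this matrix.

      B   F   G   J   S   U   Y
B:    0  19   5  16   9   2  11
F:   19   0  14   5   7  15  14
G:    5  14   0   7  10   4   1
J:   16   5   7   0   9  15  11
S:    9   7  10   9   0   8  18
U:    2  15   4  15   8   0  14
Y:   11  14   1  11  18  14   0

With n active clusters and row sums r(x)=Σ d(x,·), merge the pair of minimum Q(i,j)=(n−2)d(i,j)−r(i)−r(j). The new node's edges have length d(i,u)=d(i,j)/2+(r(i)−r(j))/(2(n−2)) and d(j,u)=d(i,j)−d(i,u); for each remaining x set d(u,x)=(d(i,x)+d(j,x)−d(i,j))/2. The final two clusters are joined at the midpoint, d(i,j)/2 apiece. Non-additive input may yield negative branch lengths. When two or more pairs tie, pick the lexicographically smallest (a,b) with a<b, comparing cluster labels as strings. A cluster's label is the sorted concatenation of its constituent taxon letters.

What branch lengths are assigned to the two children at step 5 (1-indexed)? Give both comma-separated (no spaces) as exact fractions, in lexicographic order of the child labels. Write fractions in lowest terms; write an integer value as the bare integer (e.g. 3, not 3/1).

iteration 1: select F,J (d=5, Q=-112); attach at lengths (18/5, 7/5); label the merged cluster FJ
  updated: d(B,FJ)=15, d(FJ,G)=8, d(FJ,S)=11/2, d(FJ,U)=25/2, d(FJ,Y)=10
iteration 2: select FJ,S (d=11/2, Q=-159/2); attach at lengths (45/16, 43/16); label the merged cluster FJS
  updated: d(B,FJS)=37/4, d(FJS,G)=25/4, d(FJS,U)=15/2, d(FJS,Y)=45/4
iteration 3: select G,Y (d=1, Q=-101/2); attach at lengths (-3, 4); label the merged cluster GY
  updated: d(B,GY)=15/2, d(FJS,GY)=33/4, d(GY,U)=17/2
iteration 4: select B,U (d=2, Q=-131/4); attach at lengths (19/16, 13/16); label the merged cluster BU
  updated: d(BU,FJS)=59/8, d(BU,GY)=7
iteration 5: select BU,FJS (d=59/8, Q=-181/8); attach at lengths (49/16, 69/16); label the merged cluster BFJSU
  updated: d(BFJSU,GY)=63/16
iteration 6: select BFJSU,GY (d=63/16); attach at lengths (63/32, 63/32); label the merged cluster BFGJSUY
final tree: (((B:19/16,U:13/16):49/16,((F:18/5,J:7/5):45/16,S:43/16):69/16):63/32,(G:-3,Y:4):63/32)
total length: 397/16

49/16,69/16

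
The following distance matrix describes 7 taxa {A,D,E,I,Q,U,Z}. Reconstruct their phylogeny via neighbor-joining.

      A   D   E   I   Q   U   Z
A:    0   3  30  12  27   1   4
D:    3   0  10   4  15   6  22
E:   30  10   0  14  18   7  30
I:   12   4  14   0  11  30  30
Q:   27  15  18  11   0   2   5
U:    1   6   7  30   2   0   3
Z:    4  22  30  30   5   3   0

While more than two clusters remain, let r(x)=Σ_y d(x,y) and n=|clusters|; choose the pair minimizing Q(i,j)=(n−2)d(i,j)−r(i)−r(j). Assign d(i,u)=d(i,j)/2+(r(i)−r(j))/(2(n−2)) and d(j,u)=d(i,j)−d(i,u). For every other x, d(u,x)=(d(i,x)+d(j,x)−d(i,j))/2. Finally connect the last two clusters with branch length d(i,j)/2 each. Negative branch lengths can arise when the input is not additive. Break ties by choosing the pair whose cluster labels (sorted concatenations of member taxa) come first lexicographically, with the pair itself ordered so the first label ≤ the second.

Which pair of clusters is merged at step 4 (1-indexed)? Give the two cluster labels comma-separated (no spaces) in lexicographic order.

AQUZ,E

1. join A+Z (d=4, Q=-151) ⇒ AZ; edges |A|=3/10, |Z|=37/10
  updated: d(AZ,D)=21/2, d(AZ,E)=28, d(AZ,I)=19, d(AZ,Q)=14, d(AZ,U)=0
2. join AZ+U (d=0, Q=-233/2) ⇒ AUZ; edges |AZ|=53/16, |U|=-53/16
  updated: d(AUZ,D)=33/4, d(AUZ,E)=35/2, d(AUZ,I)=49/2, d(AUZ,Q)=8
3. join AUZ+Q (d=8, Q=-345/4) ⇒ AQUZ; edges |AUZ|=121/24, |Q|=71/24
  updated: d(AQUZ,D)=61/8, d(AQUZ,E)=55/4, d(AQUZ,I)=55/4
4. join AQUZ+E (d=55/4, Q=-363/8) ⇒ AEQUZ; edges |AQUZ|=199/32, |E|=241/32
  updated: d(AEQUZ,D)=31/16, d(AEQUZ,I)=7
5. join AEQUZ+D (d=31/16, Q=-207/16) ⇒ ADEQUZ; edges |AEQUZ|=79/32, |D|=-17/32
  updated: d(ADEQUZ,I)=145/32
6. join ADEQUZ+I (d=145/32) ⇒ ADEIQUZ; edges |ADEQUZ|=145/64, |I|=145/64
final tree: ((((((A:3/10,Z:37/10):53/16,U:-53/16):121/24,Q:71/24):199/32,E:241/32):79/32,D:-17/32):145/64,I:145/64)
total length: 1031/32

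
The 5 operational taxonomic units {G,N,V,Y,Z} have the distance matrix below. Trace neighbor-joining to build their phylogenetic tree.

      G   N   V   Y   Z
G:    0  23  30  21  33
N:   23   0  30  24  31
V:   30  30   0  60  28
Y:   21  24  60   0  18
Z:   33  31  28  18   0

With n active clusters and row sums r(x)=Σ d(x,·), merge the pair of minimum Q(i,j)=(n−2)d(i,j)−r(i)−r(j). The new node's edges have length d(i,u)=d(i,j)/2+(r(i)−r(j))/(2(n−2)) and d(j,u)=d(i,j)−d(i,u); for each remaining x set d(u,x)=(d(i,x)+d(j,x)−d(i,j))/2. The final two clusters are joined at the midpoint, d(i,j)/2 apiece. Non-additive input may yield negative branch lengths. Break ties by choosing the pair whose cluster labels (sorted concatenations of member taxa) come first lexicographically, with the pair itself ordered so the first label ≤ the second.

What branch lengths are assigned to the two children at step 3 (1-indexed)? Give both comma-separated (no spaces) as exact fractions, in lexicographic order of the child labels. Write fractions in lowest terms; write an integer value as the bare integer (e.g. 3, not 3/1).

21/8,73/8

step 1: merge (Y,Z) at d=18, Q=-179; branch lengths Y→67/6, Z→41/6; new cluster YZ
  updated: d(G,YZ)=18, d(N,YZ)=37/2, d(V,YZ)=35
step 2: merge (G,YZ) at d=18, Q=-213/2; branch lengths G→71/8, YZ→73/8; new cluster GYZ
  updated: d(GYZ,N)=47/4, d(GYZ,V)=47/2
step 3: merge (GYZ,N) at d=47/4, Q=-261/4; branch lengths GYZ→21/8, N→73/8; new cluster GNYZ
  updated: d(GNYZ,V)=167/8
step 4: merge (GNYZ,V) at d=167/8; branch lengths GNYZ→167/16, V→167/16; new cluster GNVYZ
final tree: (((G:71/8,(Y:67/6,Z:41/6):73/8):21/8,N:73/8):167/16,V:167/16)
total length: 549/8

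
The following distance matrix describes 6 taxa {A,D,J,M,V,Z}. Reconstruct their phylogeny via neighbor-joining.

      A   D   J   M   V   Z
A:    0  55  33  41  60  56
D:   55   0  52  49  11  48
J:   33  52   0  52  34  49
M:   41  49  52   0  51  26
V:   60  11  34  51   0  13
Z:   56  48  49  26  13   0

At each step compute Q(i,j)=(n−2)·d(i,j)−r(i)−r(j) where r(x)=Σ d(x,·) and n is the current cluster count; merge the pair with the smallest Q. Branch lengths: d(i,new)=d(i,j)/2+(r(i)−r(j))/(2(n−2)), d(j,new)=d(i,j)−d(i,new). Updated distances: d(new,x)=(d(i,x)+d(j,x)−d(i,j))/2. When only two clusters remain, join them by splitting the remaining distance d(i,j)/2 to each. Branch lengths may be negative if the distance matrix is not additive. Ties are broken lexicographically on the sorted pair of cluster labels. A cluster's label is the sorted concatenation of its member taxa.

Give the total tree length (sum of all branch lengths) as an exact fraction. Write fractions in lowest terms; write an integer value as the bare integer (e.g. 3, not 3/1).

105

iteration 1: select D,V (d=11, Q=-340); attach at lengths (45/4, -1/4); label the merged cluster DV
  updated: d(A,DV)=52, d(DV,J)=75/2, d(DV,M)=89/2, d(DV,Z)=25
iteration 2: select A,J (d=33, Q=-509/2); attach at lengths (73/4, 59/4); label the merged cluster AJ
  updated: d(AJ,DV)=113/4, d(AJ,M)=30, d(AJ,Z)=36
iteration 3: select AJ,DV (d=113/4, Q=-271/2); attach at lengths (53/4, 15); label the merged cluster ADJV
  updated: d(ADJV,M)=185/8, d(ADJV,Z)=131/8
iteration 4: select ADJV,M (d=185/8, Q=-131/2); attach at lengths (27/4, 131/8); label the merged cluster ADJMV
  updated: d(ADJMV,Z)=77/8
iteration 5: select ADJMV,Z (d=77/8); attach at lengths (77/16, 77/16); label the merged cluster ADJMVZ
final tree: ((((A:73/4,J:59/4):53/4,(D:45/4,V:-1/4):15):27/4,M:131/8):77/16,Z:77/16)
total length: 105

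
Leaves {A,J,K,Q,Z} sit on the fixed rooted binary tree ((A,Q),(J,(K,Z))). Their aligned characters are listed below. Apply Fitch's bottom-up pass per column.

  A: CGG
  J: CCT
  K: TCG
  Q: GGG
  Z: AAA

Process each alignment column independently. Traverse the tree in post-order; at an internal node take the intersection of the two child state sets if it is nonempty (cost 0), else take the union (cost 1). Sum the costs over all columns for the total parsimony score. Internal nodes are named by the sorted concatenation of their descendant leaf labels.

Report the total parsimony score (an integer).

7

AQ@0: {C} ∪ {G} = {C,G} (union, +1)
KZ@0: {T} ∪ {A} = {A,T} (union, +1)
JKZ@0: {C} ∪ {A,T} = {A,C,T} (union, +1)
AJKQZ@0: {C,G} ∩ {A,C,T} = {C} (intersection, +0)
AQ@1: {G} ∩ {G} = {G} (intersection, +0)
KZ@1: {C} ∪ {A} = {A,C} (union, +1)
JKZ@1: {C} ∩ {A,C} = {C} (intersection, +0)
AJKQZ@1: {G} ∪ {C} = {C,G} (union, +1)
AQ@2: {G} ∩ {G} = {G} (intersection, +0)
KZ@2: {G} ∪ {A} = {A,G} (union, +1)
JKZ@2: {T} ∪ {A,G} = {A,G,T} (union, +1)
AJKQZ@2: {G} ∩ {A,G,T} = {G} (intersection, +0)
per-site changes: [3, 2, 2]; total = 7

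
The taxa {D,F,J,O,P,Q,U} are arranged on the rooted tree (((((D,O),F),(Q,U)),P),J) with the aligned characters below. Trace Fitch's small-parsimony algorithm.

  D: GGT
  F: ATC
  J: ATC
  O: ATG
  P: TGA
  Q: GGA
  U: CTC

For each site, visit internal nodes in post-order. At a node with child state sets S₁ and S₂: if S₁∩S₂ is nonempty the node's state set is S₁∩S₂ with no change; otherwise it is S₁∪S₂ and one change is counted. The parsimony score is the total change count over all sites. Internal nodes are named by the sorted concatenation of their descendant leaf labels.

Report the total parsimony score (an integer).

site 0, node DO: D={G} ∪ O={A} → {A,G} (+1)
site 0, node DFO: DO={A,G} ∩ F={A} → {A} (+0)
site 0, node QU: Q={G} ∪ U={C} → {C,G} (+1)
site 0, node DFOQU: DFO={A} ∪ QU={C,G} → {A,C,G} (+1)
site 0, node DFOPQU: DFOQU={A,C,G} ∪ P={T} → {A,C,G,T} (+1)
site 0, node DFJOPQU: DFOPQU={A,C,G,T} ∩ J={A} → {A} (+0)
site 1, node DO: D={G} ∪ O={T} → {G,T} (+1)
site 1, node DFO: DO={G,T} ∩ F={T} → {T} (+0)
site 1, node QU: Q={G} ∪ U={T} → {G,T} (+1)
site 1, node DFOQU: DFO={T} ∩ QU={G,T} → {T} (+0)
site 1, node DFOPQU: DFOQU={T} ∪ P={G} → {G,T} (+1)
site 1, node DFJOPQU: DFOPQU={G,T} ∩ J={T} → {T} (+0)
site 2, node DO: D={T} ∪ O={G} → {G,T} (+1)
site 2, node DFO: DO={G,T} ∪ F={C} → {C,G,T} (+1)
site 2, node QU: Q={A} ∪ U={C} → {A,C} (+1)
site 2, node DFOQU: DFO={C,G,T} ∩ QU={A,C} → {C} (+0)
site 2, node DFOPQU: DFOQU={C} ∪ P={A} → {A,C} (+1)
site 2, node DFJOPQU: DFOPQU={A,C} ∩ J={C} → {C} (+0)
per-site changes: [4, 3, 4]; total = 11

11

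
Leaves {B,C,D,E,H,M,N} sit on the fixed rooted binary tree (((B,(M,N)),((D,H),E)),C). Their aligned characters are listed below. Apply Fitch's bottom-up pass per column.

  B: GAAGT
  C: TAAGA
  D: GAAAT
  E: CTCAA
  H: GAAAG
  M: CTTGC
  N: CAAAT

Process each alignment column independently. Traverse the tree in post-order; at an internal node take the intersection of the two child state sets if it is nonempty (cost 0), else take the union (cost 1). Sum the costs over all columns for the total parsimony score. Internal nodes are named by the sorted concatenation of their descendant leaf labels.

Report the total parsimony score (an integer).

13

site 0, node MN: M={C} ∩ N={C} → {C} (+0)
site 0, node BMN: B={G} ∪ MN={C} → {C,G} (+1)
site 0, node DH: D={G} ∩ H={G} → {G} (+0)
site 0, node DEH: DH={G} ∪ E={C} → {C,G} (+1)
site 0, node BDEHMN: BMN={C,G} ∩ DEH={C,G} → {C,G} (+0)
site 0, node BCDEHMN: BDEHMN={C,G} ∪ C={T} → {C,G,T} (+1)
site 1, node MN: M={T} ∪ N={A} → {A,T} (+1)
site 1, node BMN: B={A} ∩ MN={A,T} → {A} (+0)
site 1, node DH: D={A} ∩ H={A} → {A} (+0)
site 1, node DEH: DH={A} ∪ E={T} → {A,T} (+1)
site 1, node BDEHMN: BMN={A} ∩ DEH={A,T} → {A} (+0)
site 1, node BCDEHMN: BDEHMN={A} ∩ C={A} → {A} (+0)
site 2, node MN: M={T} ∪ N={A} → {A,T} (+1)
site 2, node BMN: B={A} ∩ MN={A,T} → {A} (+0)
site 2, node DH: D={A} ∩ H={A} → {A} (+0)
site 2, node DEH: DH={A} ∪ E={C} → {A,C} (+1)
site 2, node BDEHMN: BMN={A} ∩ DEH={A,C} → {A} (+0)
site 2, node BCDEHMN: BDEHMN={A} ∩ C={A} → {A} (+0)
site 3, node MN: M={G} ∪ N={A} → {A,G} (+1)
site 3, node BMN: B={G} ∩ MN={A,G} → {G} (+0)
site 3, node DH: D={A} ∩ H={A} → {A} (+0)
site 3, node DEH: DH={A} ∩ E={A} → {A} (+0)
site 3, node BDEHMN: BMN={G} ∪ DEH={A} → {A,G} (+1)
site 3, node BCDEHMN: BDEHMN={A,G} ∩ C={G} → {G} (+0)
site 4, node MN: M={C} ∪ N={T} → {C,T} (+1)
site 4, node BMN: B={T} ∩ MN={C,T} → {T} (+0)
site 4, node DH: D={T} ∪ H={G} → {G,T} (+1)
site 4, node DEH: DH={G,T} ∪ E={A} → {A,G,T} (+1)
site 4, node BDEHMN: BMN={T} ∩ DEH={A,G,T} → {T} (+0)
site 4, node BCDEHMN: BDEHMN={T} ∪ C={A} → {A,T} (+1)
per-site changes: [3, 2, 2, 2, 4]; total = 13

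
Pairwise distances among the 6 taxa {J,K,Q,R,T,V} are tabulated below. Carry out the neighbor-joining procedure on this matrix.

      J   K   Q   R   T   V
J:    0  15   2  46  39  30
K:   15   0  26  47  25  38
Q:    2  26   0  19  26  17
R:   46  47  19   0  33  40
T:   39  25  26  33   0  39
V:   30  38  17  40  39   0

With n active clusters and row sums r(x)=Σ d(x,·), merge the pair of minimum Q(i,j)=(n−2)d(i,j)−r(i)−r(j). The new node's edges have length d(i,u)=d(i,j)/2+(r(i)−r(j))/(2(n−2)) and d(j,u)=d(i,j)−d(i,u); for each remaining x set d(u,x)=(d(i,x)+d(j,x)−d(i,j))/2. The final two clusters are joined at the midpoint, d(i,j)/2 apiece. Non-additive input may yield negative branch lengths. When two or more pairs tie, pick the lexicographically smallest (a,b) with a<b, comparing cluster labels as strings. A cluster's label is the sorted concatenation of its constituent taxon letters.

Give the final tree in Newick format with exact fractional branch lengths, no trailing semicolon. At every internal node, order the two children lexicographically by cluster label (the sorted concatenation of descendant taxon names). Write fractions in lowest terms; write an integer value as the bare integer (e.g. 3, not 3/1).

iteration 1: select J,K (d=15, Q=-223); attach at lengths (41/8, 79/8); label the merged cluster JK
  updated: d(JK,Q)=13/2, d(JK,R)=39, d(JK,T)=49/2, d(JK,V)=53/2
iteration 2: select R,T (d=33, Q=-309/2); attach at lengths (215/12, 181/12); label the merged cluster RT
  updated: d(JK,RT)=61/4, d(Q,RT)=6, d(RT,V)=23
iteration 3: select JK,Q (d=13/2, Q=-259/4); attach at lengths (127/16, -23/16); label the merged cluster JKQ
  updated: d(JKQ,RT)=59/8, d(JKQ,V)=37/2
iteration 4: select JKQ,RT (d=59/8, Q=-391/8); attach at lengths (23/16, 95/16); label the merged cluster JKQRT
  updated: d(JKQRT,V)=273/16
iteration 5: select JKQRT,V (d=273/16); attach at lengths (273/32, 273/32); label the merged cluster JKQRTV
final tree: ((((J:41/8,K:79/8):127/16,Q:-23/16):23/16,(R:215/12,T:181/12):95/16):273/32,V:273/32)
total length: 1263/16

((((J:41/8,K:79/8):127/16,Q:-23/16):23/16,(R:215/12,T:181/12):95/16):273/32,V:273/32)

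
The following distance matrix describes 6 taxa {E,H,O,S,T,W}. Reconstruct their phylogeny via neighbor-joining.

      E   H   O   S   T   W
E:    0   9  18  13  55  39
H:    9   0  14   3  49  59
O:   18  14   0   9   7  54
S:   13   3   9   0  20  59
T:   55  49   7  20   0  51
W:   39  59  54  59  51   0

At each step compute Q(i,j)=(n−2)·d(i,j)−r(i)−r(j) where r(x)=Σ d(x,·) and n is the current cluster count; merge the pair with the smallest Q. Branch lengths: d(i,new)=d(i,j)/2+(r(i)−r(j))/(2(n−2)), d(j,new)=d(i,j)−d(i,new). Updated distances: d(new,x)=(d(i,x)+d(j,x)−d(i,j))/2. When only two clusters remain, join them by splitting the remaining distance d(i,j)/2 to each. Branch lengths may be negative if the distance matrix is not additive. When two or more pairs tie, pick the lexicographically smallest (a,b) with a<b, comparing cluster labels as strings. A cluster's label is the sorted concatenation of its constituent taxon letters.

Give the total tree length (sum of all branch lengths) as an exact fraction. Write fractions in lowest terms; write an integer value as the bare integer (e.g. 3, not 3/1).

step 1: merge (O,T) at d=7, Q=-256; branch lengths O→-13/2, T→27/2; new cluster OT
  updated: d(E,OT)=33, d(H,OT)=28, d(OT,S)=11, d(OT,W)=49
step 2: merge (E,W) at d=39, Q=-183; branch lengths E→5/6, W→229/6; new cluster EW
  updated: d(EW,H)=29/2, d(EW,OT)=43/2, d(EW,S)=33/2
step 3: merge (EW,OT) at d=43/2, Q=-70; branch lengths EW→35/4, OT→51/4; new cluster EOTW
  updated: d(EOTW,H)=21/2, d(EOTW,S)=3
step 4: merge (EOTW,H) at d=21/2, Q=-33/2; branch lengths EOTW→21/4, H→21/4; new cluster EHOTW
  updated: d(EHOTW,S)=-9/4
step 5: merge (EHOTW,S) at d=-9/4; branch lengths EHOTW→-9/8, S→-9/8; new cluster EHOSTW
final tree: ((((E:5/6,W:229/6):35/4,(O:-13/2,T:27/2):51/4):21/4,H:21/4):-9/8,S:-9/8)
total length: 303/4

303/4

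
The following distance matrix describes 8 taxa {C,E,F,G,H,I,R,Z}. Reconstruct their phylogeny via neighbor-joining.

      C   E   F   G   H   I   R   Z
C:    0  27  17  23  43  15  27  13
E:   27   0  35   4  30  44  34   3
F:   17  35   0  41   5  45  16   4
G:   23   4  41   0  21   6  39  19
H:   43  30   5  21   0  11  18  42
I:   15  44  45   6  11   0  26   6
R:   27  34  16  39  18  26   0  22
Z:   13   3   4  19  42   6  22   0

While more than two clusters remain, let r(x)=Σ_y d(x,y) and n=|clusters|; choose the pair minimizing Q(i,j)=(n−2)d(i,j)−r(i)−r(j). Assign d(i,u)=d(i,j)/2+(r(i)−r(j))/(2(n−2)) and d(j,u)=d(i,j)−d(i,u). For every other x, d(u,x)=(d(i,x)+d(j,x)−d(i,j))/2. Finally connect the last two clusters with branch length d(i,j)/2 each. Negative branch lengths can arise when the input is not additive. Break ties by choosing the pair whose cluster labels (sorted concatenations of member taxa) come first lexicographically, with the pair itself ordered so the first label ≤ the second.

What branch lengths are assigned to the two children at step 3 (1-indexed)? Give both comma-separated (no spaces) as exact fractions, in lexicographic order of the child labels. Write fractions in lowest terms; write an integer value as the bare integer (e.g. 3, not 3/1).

1. join E+G (d=4, Q=-306) ⇒ EG; edges |E|=4, |G|=0
  updated: d(C,EG)=23, d(EG,F)=36, d(EG,H)=47/2, d(EG,I)=23, d(EG,R)=69/2, d(EG,Z)=9
2. join F+H (d=5, Q=-481/2) ⇒ FH; edges |F|=11/20, |H|=89/20
  updated: d(C,FH)=55/2, d(EG,FH)=109/4, d(FH,I)=51/2, d(FH,R)=29/2, d(FH,Z)=41/2
3. join FH+R (d=29/2, Q=-725/4) ⇒ FHR; edges |FH|=197/32, |R|=267/32
  updated: d(C,FHR)=20, d(EG,FHR)=189/8, d(FHR,I)=37/2, d(FHR,Z)=14
4. join EG+Z (d=9, Q=-749/8) ⇒ EGZ; edges |EG|=509/48, |Z|=-77/48
  updated: d(C,EGZ)=27/2, d(EGZ,FHR)=229/16, d(EGZ,I)=10
5. join C+I (d=15, Q=-62) ⇒ CI; edges |C|=35/4, |I|=25/4
  updated: d(CI,EGZ)=17/4, d(CI,FHR)=47/4
6. join CI+EGZ (d=17/4, Q=-485/16) ⇒ CEGIZ; edges |CI|=27/32, |EGZ|=109/32
  updated: d(CEGIZ,FHR)=349/32
7. join CEGIZ+FHR (d=349/32) ⇒ CEFGHIRZ; edges |CEGIZ|=349/64, |FHR|=349/64
final tree: (((C:35/4,I:25/4):27/32,((E:4,G:0):509/48,Z:-77/48):109/32):349/64,((F:11/20,H:89/20):197/32,R:267/32):349/64)
total length: 2005/32

197/32,267/32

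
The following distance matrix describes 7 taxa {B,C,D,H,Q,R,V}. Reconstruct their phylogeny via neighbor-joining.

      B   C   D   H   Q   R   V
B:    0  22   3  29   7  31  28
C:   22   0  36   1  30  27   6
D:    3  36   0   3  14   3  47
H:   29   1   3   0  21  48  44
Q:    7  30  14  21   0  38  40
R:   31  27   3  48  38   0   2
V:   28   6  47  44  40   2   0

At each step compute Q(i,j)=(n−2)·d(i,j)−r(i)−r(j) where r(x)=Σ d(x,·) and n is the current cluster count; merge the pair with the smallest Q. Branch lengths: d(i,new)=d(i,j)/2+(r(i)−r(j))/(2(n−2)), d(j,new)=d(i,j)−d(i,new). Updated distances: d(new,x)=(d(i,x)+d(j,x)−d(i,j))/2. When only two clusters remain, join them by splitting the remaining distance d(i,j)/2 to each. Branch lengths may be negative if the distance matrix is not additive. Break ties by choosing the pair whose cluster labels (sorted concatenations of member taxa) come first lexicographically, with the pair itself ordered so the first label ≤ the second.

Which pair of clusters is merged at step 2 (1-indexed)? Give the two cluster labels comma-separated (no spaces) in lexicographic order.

iteration 1: select R,V (d=2, Q=-306); attach at lengths (-4/5, 14/5); label the merged cluster RV
  updated: d(B,RV)=57/2, d(C,RV)=31/2, d(D,RV)=24, d(H,RV)=45, d(Q,RV)=38
iteration 2: select C,H (d=1, Q=-399/2); attach at lengths (19/16, -3/16); label the merged cluster CH
  updated: d(B,CH)=25, d(CH,D)=19, d(CH,Q)=25, d(CH,RV)=119/4
iteration 3: select CH,RV (d=119/4, Q=-519/4); attach at lengths (271/24, 443/24); label the merged cluster CHRV
  updated: d(B,CHRV)=95/8, d(CHRV,D)=53/8, d(CHRV,Q)=133/8
iteration 4: select B,Q (d=7, Q=-91/2); attach at lengths (-7/16, 119/16); label the merged cluster BQ
  updated: d(BQ,CHRV)=43/4, d(BQ,D)=5
iteration 5: select BQ,CHRV (d=43/4, Q=-179/8); attach at lengths (73/16, 99/16); label the merged cluster BCHQRV
  updated: d(BCHQRV,D)=7/16
iteration 6: select BCHQRV,D (d=7/16); attach at lengths (7/32, 7/32); label the merged cluster BCDHQRV
final tree: (((B:-7/16,Q:119/16):73/16,((C:19/16,H:-3/16):271/24,(R:-4/5,V:14/5):443/24):99/16):7/32,D:7/32)
total length: 815/16

C,H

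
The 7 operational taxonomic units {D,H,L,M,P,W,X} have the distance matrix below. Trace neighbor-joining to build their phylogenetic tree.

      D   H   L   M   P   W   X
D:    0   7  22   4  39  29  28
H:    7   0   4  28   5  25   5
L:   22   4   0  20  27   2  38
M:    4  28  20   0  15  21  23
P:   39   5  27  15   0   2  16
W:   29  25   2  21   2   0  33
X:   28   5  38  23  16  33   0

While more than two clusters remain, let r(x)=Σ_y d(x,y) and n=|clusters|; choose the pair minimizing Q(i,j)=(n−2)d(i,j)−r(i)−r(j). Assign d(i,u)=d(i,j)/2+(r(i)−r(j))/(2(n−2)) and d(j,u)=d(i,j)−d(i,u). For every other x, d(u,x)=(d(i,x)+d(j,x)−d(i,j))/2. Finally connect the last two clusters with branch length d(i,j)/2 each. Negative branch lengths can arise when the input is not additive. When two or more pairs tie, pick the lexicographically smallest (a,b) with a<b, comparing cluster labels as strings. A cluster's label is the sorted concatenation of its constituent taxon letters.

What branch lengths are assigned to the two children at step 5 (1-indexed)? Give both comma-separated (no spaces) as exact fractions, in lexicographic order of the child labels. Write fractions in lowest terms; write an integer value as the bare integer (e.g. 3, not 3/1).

1. join D+M (d=4, Q=-220) ⇒ DM; edges |D|=19/5, |M|=1/5
  updated: d(DM,H)=31/2, d(DM,L)=19, d(DM,P)=25, d(DM,W)=23, d(DM,X)=47/2
2. join L+W (d=2, Q=-167) ⇒ LW; edges |L|=13/8, |W|=3/8
  updated: d(DM,LW)=20, d(H,LW)=27/2, d(LW,P)=27/2, d(LW,X)=69/2
3. join DM+LW (d=20, Q=-211/2) ⇒ DLMW; edges |DM|=125/12, |LW|=115/12
  updated: d(DLMW,H)=9/2, d(DLMW,P)=37/4, d(DLMW,X)=19
4. join DLMW+P (d=37/4, Q=-89/2) ⇒ DLMPW; edges |DLMW|=21/4, |P|=4
  updated: d(DLMPW,H)=1/8, d(DLMPW,X)=103/8
5. join DLMPW+H (d=1/8, Q=-18) ⇒ DHLMPW; edges |DLMPW|=4, |H|=-31/8
  updated: d(DHLMPW,X)=71/8
6. join DHLMPW+X (d=71/8) ⇒ DHLMPWX; edges |DHLMPW|=71/16, |X|=71/16
final tree: (((((D:19/5,M:1/5):125/12,(L:13/8,W:3/8):115/12):21/4,P:4):4,H:-31/8):71/16,X:71/16)
total length: 177/4

4,-31/8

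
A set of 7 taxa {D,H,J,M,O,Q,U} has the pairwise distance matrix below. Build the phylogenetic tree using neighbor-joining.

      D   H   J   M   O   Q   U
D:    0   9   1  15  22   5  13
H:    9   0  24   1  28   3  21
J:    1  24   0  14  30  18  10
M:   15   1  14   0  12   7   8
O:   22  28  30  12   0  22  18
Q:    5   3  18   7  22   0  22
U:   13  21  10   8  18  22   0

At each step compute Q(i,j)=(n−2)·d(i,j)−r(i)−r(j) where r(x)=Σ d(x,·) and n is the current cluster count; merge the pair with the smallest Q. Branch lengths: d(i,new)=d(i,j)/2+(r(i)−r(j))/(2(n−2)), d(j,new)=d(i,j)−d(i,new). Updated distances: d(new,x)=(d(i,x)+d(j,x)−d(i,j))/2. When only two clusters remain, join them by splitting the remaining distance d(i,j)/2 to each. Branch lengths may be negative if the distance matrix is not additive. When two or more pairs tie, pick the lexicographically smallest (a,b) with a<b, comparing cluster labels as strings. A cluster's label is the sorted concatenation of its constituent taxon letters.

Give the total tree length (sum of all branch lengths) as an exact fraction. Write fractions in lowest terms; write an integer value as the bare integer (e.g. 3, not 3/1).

1. join D+J (d=1, Q=-157) ⇒ DJ; edges |D|=-27/10, |J|=37/10
  updated: d(DJ,H)=16, d(DJ,M)=14, d(DJ,O)=51/2, d(DJ,Q)=11, d(DJ,U)=11
2. join H+Q (d=3, Q=-122) ⇒ HQ; edges |H|=2, |Q|=1
  updated: d(DJ,HQ)=12, d(HQ,M)=5/2, d(HQ,O)=47/2, d(HQ,U)=20
3. join HQ+M (d=5/2, Q=-87) ⇒ HMQ; edges |HQ|=29/6, |M|=-7/3
  updated: d(DJ,HMQ)=47/4, d(HMQ,O)=33/2, d(HMQ,U)=51/4
4. join DJ+U (d=11, Q=-68) ⇒ DJU; edges |DJ|=57/8, |U|=31/8
  updated: d(DJU,HMQ)=27/4, d(DJU,O)=65/4
5. join DJU+HMQ (d=27/4, Q=-79/2) ⇒ DHJMQU; edges |DJU|=13/4, |HMQ|=7/2
  updated: d(DHJMQU,O)=13
6. join DHJMQU+O (d=13) ⇒ DHJMOQU; edges |DHJMQU|=13/2, |O|=13/2
final tree: ((((D:-27/10,J:37/10):57/8,U:31/8):13/4,((H:2,Q:1):29/6,M:-7/3):7/2):13/2,O:13/2)
total length: 149/4

149/4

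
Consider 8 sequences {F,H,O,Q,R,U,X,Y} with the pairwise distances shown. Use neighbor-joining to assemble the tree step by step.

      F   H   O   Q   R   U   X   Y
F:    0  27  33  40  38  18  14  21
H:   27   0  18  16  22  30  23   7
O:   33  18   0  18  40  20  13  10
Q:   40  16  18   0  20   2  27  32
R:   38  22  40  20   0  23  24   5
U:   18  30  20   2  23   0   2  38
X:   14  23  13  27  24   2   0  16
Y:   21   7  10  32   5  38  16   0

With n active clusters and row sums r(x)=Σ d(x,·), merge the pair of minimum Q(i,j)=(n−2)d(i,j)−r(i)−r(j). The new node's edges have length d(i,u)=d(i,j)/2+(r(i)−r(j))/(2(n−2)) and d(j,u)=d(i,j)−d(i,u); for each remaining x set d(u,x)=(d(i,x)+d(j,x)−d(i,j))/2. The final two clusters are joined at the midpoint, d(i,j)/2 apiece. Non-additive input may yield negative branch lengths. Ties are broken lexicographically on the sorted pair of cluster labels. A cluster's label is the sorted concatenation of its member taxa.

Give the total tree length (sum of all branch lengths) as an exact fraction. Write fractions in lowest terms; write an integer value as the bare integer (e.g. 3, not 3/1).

125/2

1. join Q+U (d=2, Q=-276) ⇒ QU; edges |Q|=17/6, |U|=-5/6
  updated: d(F,QU)=28, d(H,QU)=22, d(O,QU)=18, d(QU,R)=41/2, d(QU,X)=27/2, d(QU,Y)=34
2. join R+Y (d=5, Q=-435/2) ⇒ RY; edges |R|=163/20, |Y|=-63/20
  updated: d(F,RY)=27, d(H,RY)=12, d(O,RY)=45/2, d(QU,RY)=99/4, d(RY,X)=35/2
3. join H+RY (d=12, Q=-631/4) ⇒ HRY; edges |H|=185/32, |RY|=199/32
  updated: d(F,HRY)=21, d(HRY,O)=57/4, d(HRY,QU)=139/8, d(HRY,X)=57/4
4. join F+X (d=14, Q=-435/4) ⇒ FX; edges |F|=111/8, |X|=1/8
  updated: d(FX,HRY)=85/8, d(FX,O)=16, d(FX,QU)=55/4
5. join FX+QU (d=55/4, Q=-62) ⇒ FQUX; edges |FX|=75/16, |QU|=145/16
  updated: d(FQUX,HRY)=57/8, d(FQUX,O)=81/8
6. join FQUX+HRY (d=57/8, Q=-63/2) ⇒ FHQRUXY; edges |FQUX|=3/2, |HRY|=45/8
  updated: d(FHQRUXY,O)=69/8
7. join FHQRUXY+O (d=69/8) ⇒ FHOQRUXY; edges |FHQRUXY|=69/16, |O|=69/16
final tree: ((((F:111/8,X:1/8):75/16,(Q:17/6,U:-5/6):145/16):3/2,(H:185/32,(R:163/20,Y:-63/20):199/32):45/8):69/16,O:69/16)
total length: 125/2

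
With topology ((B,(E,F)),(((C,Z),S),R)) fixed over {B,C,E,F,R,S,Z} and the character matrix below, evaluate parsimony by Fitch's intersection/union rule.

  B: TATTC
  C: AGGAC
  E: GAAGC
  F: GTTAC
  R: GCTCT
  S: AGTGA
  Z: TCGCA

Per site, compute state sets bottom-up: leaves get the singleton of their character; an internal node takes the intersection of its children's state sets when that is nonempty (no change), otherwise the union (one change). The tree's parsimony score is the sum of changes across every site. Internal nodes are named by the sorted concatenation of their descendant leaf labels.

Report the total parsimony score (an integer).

17

[col 0] EF: children E:{G}, F:{G} ∩→ {G}; cost 0
[col 0] BEF: children B:{T}, EF:{G} ∪→ {G,T}; cost 1
[col 0] CZ: children C:{A}, Z:{T} ∪→ {A,T}; cost 1
[col 0] CSZ: children CZ:{A,T}, S:{A} ∩→ {A}; cost 0
[col 0] CRSZ: children CSZ:{A}, R:{G} ∪→ {A,G}; cost 1
[col 0] BCEFRSZ: children BEF:{G,T}, CRSZ:{A,G} ∩→ {G}; cost 0
[col 1] EF: children E:{A}, F:{T} ∪→ {A,T}; cost 1
[col 1] BEF: children B:{A}, EF:{A,T} ∩→ {A}; cost 0
[col 1] CZ: children C:{G}, Z:{C} ∪→ {C,G}; cost 1
[col 1] CSZ: children CZ:{C,G}, S:{G} ∩→ {G}; cost 0
[col 1] CRSZ: children CSZ:{G}, R:{C} ∪→ {C,G}; cost 1
[col 1] BCEFRSZ: children BEF:{A}, CRSZ:{C,G} ∪→ {A,C,G}; cost 1
[col 2] EF: children E:{A}, F:{T} ∪→ {A,T}; cost 1
[col 2] BEF: children B:{T}, EF:{A,T} ∩→ {T}; cost 0
[col 2] CZ: children C:{G}, Z:{G} ∩→ {G}; cost 0
[col 2] CSZ: children CZ:{G}, S:{T} ∪→ {G,T}; cost 1
[col 2] CRSZ: children CSZ:{G,T}, R:{T} ∩→ {T}; cost 0
[col 2] BCEFRSZ: children BEF:{T}, CRSZ:{T} ∩→ {T}; cost 0
[col 3] EF: children E:{G}, F:{A} ∪→ {A,G}; cost 1
[col 3] BEF: children B:{T}, EF:{A,G} ∪→ {A,G,T}; cost 1
[col 3] CZ: children C:{A}, Z:{C} ∪→ {A,C}; cost 1
[col 3] CSZ: children CZ:{A,C}, S:{G} ∪→ {A,C,G}; cost 1
[col 3] CRSZ: children CSZ:{A,C,G}, R:{C} ∩→ {C}; cost 0
[col 3] BCEFRSZ: children BEF:{A,G,T}, CRSZ:{C} ∪→ {A,C,G,T}; cost 1
[col 4] EF: children E:{C}, F:{C} ∩→ {C}; cost 0
[col 4] BEF: children B:{C}, EF:{C} ∩→ {C}; cost 0
[col 4] CZ: children C:{C}, Z:{A} ∪→ {A,C}; cost 1
[col 4] CSZ: children CZ:{A,C}, S:{A} ∩→ {A}; cost 0
[col 4] CRSZ: children CSZ:{A}, R:{T} ∪→ {A,T}; cost 1
[col 4] BCEFRSZ: children BEF:{C}, CRSZ:{A,T} ∪→ {A,C,T}; cost 1
per-site changes: [3, 4, 2, 5, 3]; total = 17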